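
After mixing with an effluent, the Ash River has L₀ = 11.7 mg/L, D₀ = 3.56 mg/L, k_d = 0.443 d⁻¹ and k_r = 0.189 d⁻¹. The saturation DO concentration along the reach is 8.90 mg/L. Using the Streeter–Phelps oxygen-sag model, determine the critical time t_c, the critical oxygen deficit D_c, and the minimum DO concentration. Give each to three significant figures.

t_c ≈ 2.72 d; D_c ≈ 8.22 mg/L; min DO ≈ 0.683 mg/L

With k_r/k_d = 0.4266 and 1 − D₀(k_r−k_d)/(k_d L₀) = 1.174,
t_c = ln(0.4266 × 1.174) / (0.189 − 0.443) = ln(0.5011) / -0.2540 = -0.6910/-0.2540 = 2.721 d.
L(t_c) = L₀ e^(−k_d t_c) = 11.7 × 0.2996 = 3.506 mg/L, and at the critical point k_r D_c = k_d L, so D_c = (0.443/0.189) × 3.506 = 8.217 mg/L.
Minimum DO = C_s − D_c = 8.90 − 8.217 = 0.6829 mg/L.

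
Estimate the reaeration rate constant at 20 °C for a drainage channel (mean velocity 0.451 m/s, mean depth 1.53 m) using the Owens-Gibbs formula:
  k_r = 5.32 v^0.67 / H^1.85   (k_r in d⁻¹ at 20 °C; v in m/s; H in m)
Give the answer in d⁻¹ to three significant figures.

k_r ≈ 1.42 d⁻¹

k_r = 5.32 × 0.451^0.67 / 1.53^1.85 = 5.32 × 0.5865 / 2.196 = 1.421 d⁻¹.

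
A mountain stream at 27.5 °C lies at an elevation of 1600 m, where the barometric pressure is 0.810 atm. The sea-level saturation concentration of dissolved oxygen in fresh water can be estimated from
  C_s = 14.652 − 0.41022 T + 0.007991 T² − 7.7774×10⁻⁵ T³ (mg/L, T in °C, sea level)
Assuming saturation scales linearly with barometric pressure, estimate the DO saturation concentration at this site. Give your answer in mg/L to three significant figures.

C_s ≈ 6.32 mg/L

At sea level: C_s = 14.652 − 0.41022×27.5 + 0.007991×27.5² − 7.7774×10⁻⁵×27.5³ = 7.797 mg/L.
Pressure correction: C_s' = 7.797 × 0.810 = 6.315 mg/L.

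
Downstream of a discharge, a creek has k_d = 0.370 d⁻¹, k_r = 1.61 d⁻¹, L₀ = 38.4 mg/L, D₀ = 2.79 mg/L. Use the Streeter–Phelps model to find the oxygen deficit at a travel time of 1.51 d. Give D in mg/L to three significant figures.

D ≈ 5.79 mg/L

k_d L₀/(k_r−k_d) = 0.370×38.4/(1.61−0.370) = 14.21/1.240 = 11.46 mg/L.
e^(−k_d t) = e^(−0.370×1.510) = 0.5720; e^(−k_r t) = e^(−1.61×1.510) = 0.08794.
D = 11.46 × (0.5720 − 0.08794) + 2.79 × 0.08794 = 5.546 + 0.2454 = 5.791 mg/L.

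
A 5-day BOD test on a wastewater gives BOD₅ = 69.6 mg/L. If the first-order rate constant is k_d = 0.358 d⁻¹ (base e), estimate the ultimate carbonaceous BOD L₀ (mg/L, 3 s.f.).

BOD₅ = L₀(1 − e^(−5k_d)) ⇒ L₀ = BOD₅ / (1 − e^(−5×0.358))
= 69.6 / (1 − 0.1670) = 69.6 / 0.8330 = 83.55 mg/L.

L₀ ≈ 83.5 mg/L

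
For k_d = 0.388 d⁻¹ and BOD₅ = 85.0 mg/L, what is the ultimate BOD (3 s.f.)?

L₀ ≈ 99.3 mg/L

BOD₅ = L₀(1 − e^(−5k_d)) ⇒ L₀ = BOD₅ / (1 − e^(−5×0.388))
= 85.0 / (1 − 0.1437) = 85.0 / 0.8563 = 99.26 mg/L.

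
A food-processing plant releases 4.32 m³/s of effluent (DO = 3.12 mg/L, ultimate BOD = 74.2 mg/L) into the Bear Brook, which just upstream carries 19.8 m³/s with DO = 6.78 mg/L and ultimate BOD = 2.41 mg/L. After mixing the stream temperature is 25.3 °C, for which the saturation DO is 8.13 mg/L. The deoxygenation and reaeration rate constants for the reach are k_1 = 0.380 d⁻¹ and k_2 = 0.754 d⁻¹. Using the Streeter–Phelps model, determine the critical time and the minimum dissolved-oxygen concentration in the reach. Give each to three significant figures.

t_c ≈ 1.46 d; minimum DO ≈ 3.72 mg/L

Mixed DO = (19.8×6.78 + 4.32×3.12)/(19.8+4.32) = 147.7/24.12 = 6.124 mg/L.
Mixed L₀ = (19.8×2.41 + 4.32×74.2)/(24.12) = 368.3/24.12 = 15.27 mg/L.
Initial deficit D₀ = C_s − DO₀ = 8.13 − 6.124 = 2.006 mg/L.
t_c = (1/0.3740) ln[(0.754/0.380)(1 − 2.006×0.3740/(0.380×15.27))] = 2.674 × ln(1.728) = 1.462 d.
D_c = (0.380/0.754) × 15.27 × e^(−0.380×1.462) = 0.5040 × 15.27 × 0.5738 = 4.415 mg/L.
Minimum DO = 8.13 − 4.415 = 3.715 mg/L.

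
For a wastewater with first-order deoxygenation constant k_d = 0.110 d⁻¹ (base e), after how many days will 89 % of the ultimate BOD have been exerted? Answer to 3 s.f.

y/L₀ = 1 − e^(−k_d t) = 0.89 ⇒ e^(−k_d t) = 0.110
t = −ln(0.110) / 0.110 = 2.207 / 0.110 = 20.07 d.

t ≈ 20.1 d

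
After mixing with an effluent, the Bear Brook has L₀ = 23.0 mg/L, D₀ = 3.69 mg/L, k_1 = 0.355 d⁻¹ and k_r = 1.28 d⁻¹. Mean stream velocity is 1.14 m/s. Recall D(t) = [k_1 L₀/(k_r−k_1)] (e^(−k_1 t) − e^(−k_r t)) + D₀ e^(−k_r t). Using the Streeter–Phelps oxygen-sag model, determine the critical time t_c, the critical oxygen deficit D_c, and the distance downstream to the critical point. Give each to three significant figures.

t_c ≈ 0.801 d; D_c ≈ 4.80 mg/L; x_c ≈ 78.9 km

t_c = [1/(k_r−k_1)] ln[(k_r/k_1)(1 − D₀(k_r−k_1)/(k_1 L₀))]
= [1/(1.28−0.355)] ln[(1.28/0.355)(1 − 3.69×0.9250/(0.355×23.0))]
= (1/0.9250) ln[3.606 × 0.5820] = 1.081 × ln(2.098) = 1.081 × 0.7412 = 0.8012 d.
D_c = (k_1/k_r) L₀ e^(−k_1 t_c) = (0.355/1.28) × 23.0 × e^(−0.355×0.8012) = 0.2773 × 23.0 × 0.7524 = 4.800 mg/L.
x_c = v t_c = 1.14 m/s × 0.8012 d × 86400 s/d = 78920 m ≈ 78.9 km.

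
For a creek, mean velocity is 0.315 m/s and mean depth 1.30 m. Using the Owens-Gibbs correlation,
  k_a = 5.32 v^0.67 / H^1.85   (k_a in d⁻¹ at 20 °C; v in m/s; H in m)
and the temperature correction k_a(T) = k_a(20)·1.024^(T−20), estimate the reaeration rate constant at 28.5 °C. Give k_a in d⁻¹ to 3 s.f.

k_a(20) = 5.32 × 0.315^0.67 / 1.30^1.85 = 5.32 × 0.4612 / 1.625 = 1.510 d⁻¹.
k_a(28.5) = 1.510 × 1.024^(28.5−20) = 1.510 × 1.223 = 1.847 d⁻¹.

k_a ≈ 1.85 d⁻¹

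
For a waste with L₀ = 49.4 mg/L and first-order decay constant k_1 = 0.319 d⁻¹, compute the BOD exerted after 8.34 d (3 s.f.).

y ≈ 45.9 mg/L

y_t = L₀(1 − e^(−k_1 t)) = 49.4 × (1 − e^(−0.319×8.34))
= 49.4 × (1 − 0.06992) = 49.4 × 0.9301 = 45.95 mg/L.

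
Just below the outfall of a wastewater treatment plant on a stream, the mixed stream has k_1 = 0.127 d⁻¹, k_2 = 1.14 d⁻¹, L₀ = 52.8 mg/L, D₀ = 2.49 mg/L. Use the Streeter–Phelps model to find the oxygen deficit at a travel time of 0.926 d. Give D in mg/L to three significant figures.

D ≈ 4.45 mg/L

k_1 L₀/(k_2−k_1) = 0.127×52.8/(1.14−0.127) = 6.706/1.013 = 6.620 mg/L.
e^(−k_1 t) = e^(−0.127×0.9260) = 0.8890; e^(−k_2 t) = e^(−1.14×0.9260) = 0.3480.
D = 6.620 × (0.8890 − 0.3480) + 2.49 × 0.3480 = 3.582 + 0.8664 = 4.448 mg/L.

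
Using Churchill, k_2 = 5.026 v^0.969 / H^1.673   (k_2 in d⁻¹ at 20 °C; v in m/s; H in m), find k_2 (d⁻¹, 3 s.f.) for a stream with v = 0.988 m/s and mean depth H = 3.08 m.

k_2 = 5.026 × 0.988^0.969 / 3.08^1.673 = 5.026 × 0.9884 / 6.567 = 0.7565 d⁻¹.

k_2 ≈ 0.756 d⁻¹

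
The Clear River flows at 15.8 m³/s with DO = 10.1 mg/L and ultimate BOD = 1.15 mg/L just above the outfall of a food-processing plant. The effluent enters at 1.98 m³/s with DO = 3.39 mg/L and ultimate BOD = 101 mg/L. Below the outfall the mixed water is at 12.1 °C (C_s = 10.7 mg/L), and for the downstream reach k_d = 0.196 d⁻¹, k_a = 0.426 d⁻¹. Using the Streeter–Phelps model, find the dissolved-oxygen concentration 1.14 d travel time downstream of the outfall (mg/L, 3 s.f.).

Mixed DO = (15.8×10.1 + 1.98×3.39)/(15.8+1.98) = 166.3/17.78 = 9.353 mg/L.
Mixed L₀ = (15.8×1.15 + 1.98×101)/(17.78) = 218.1/17.78 = 12.27 mg/L.
Initial deficit D₀ = C_s − DO₀ = 10.7 − 9.353 = 1.347 mg/L.
D(1.14) = [0.196×12.27/(0.426−0.196)](e^(−0.196×1.14) − e^(−0.426×1.14)) + 1.347 e^(−0.426×1.14)
= 10.46 × (0.7998 − 0.6153) + 1.347 × 0.6153 = 2.758 mg/L.
DO = 10.7 − 2.758 = 7.942 mg/L.

DO ≈ 7.94 mg/L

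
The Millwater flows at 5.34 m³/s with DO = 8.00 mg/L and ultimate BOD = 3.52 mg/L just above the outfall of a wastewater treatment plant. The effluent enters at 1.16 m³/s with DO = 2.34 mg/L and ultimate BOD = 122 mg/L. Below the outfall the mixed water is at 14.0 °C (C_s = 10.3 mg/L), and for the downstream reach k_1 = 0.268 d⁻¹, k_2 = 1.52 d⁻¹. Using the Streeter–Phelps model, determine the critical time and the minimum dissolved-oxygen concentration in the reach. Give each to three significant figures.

t_c ≈ 0.599 d; minimum DO ≈ 6.60 mg/L

Mixed DO = (5.34×8.00 + 1.16×2.34)/(5.34+1.16) = 45.43/6.500 = 6.990 mg/L.
Mixed L₀ = (5.34×3.52 + 1.16×122)/(6.500) = 160.3/6.500 = 24.66 mg/L.
Initial deficit D₀ = C_s − DO₀ = 10.3 − 6.990 = 3.310 mg/L.
t_c = (1/1.252) ln[(1.52/0.268)(1 − 3.310×1.252/(0.268×24.66))] = 0.7987 × ln(2.116) = 0.5986 d.
D_c = (0.268/1.52) × 24.66 × e^(−0.268×0.5986) = 0.1763 × 24.66 × 0.8518 = 3.704 mg/L.
Minimum DO = 10.3 − 3.704 = 6.596 mg/L.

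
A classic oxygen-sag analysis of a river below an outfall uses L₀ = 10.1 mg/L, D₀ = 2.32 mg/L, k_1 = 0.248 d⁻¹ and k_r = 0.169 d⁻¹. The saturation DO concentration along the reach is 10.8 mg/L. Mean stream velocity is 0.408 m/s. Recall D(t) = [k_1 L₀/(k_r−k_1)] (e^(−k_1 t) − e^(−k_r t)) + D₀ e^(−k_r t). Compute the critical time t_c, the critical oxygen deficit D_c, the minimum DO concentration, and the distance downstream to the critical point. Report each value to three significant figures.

At the critical point dD/dt = 0, so k_1 L₀ e^(−k_1 t) = k_r D. Substituting D(t) from the Streeter–Phelps equation and solving for t gives
t_c = ln[(k_r/k_1)(1 − D₀(k_r−k_1)/(k_1 L₀))] / (k_r−k_1).
Here k_r−k_1 = -0.07900 d⁻¹ and 1 − D₀(k_r−k_1)/(k_1 L₀) = 1 − 2.32×-0.07900/(0.248×10.1) = 1.073, so
t_c = ln(0.6815 × 1.073) / -0.07900 = -0.3129 / -0.07900 = 3.961 d.
D_c = (k_1/k_r) L₀ e^(−k_1 t_c) = (0.248/0.169) × 10.1 × e^(−0.248×3.961) = 1.467 × 10.1 × 0.3744 = 5.550 mg/L.
Minimum DO = C_s − D_c = 10.8 − 5.550 = 5.250 mg/L.
x_c = v t_c = 0.408 m/s × 3.961 d × 86400 s/d = 139600 m ≈ 140 km.

t_c ≈ 3.96 d; D_c ≈ 5.55 mg/L; min DO ≈ 5.25 mg/L; x_c ≈ 140 km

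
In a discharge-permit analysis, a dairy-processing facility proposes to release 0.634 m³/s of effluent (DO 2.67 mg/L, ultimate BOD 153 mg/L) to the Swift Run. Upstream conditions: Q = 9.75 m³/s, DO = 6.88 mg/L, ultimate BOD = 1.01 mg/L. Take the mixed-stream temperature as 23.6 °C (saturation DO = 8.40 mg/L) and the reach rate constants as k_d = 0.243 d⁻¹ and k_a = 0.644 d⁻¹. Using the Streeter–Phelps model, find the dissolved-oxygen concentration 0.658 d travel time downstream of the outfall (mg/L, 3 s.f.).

DO ≈ 6.00 mg/L

Mixed DO = (9.75×6.88 + 0.634×2.67)/(9.75+0.634) = 68.77/10.38 = 6.623 mg/L.
Mixed L₀ = (9.75×1.01 + 0.634×153)/(10.38) = 106.8/10.38 = 10.29 mg/L.
Initial deficit D₀ = C_s − DO₀ = 8.40 − 6.623 = 1.777 mg/L.
D(0.658) = [0.243×10.29/(0.644−0.243)](e^(−0.243×0.658) − e^(−0.644×0.658)) + 1.777 e^(−0.644×0.658)
= 6.235 × (0.8522 − 0.6546) + 1.777 × 0.6546 = 2.396 mg/L.
DO = 8.40 − 2.396 = 6.004 mg/L.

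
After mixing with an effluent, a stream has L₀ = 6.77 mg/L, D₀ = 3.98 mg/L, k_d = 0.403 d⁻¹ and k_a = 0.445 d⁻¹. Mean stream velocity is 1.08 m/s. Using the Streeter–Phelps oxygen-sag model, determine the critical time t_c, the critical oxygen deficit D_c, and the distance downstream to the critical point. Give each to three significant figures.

t_c = [1/(k_a−k_d)] ln[(k_a/k_d)(1 − D₀(k_a−k_d)/(k_d L₀))]
= [1/(0.445−0.403)] ln[(0.445/0.403)(1 − 3.98×0.04200/(0.403×6.77))]
= (1/0.04200) ln[1.104 × 0.9387] = 23.81 × ln(1.037) = 23.81 × 0.03591 = 0.8550 d.
D_c = (k_d/k_a) L₀ e^(−k_d t_c) = (0.403/0.445) × 6.77 × e^(−0.403×0.8550) = 0.9056 × 6.77 × 0.7085 = 4.344 mg/L.
x_c = v t_c = 1.08 m/s × 0.8550 d × 86400 s/d = 79790 m ≈ 79.8 km.

t_c ≈ 0.855 d; D_c ≈ 4.34 mg/L; x_c ≈ 79.8 km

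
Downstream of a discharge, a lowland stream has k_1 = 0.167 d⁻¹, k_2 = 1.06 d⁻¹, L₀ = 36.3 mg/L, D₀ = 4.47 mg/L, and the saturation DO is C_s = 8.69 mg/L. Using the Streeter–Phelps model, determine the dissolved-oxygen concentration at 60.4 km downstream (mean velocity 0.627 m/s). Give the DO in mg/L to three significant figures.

DO ≈ 3.77 mg/L

Travel time t = x/v = 60.4 km / (0.627 m/s) = 60400 m / 0.627 m/s = 96330 s = 1.115 d.
k_1 L₀/(k_2−k_1) = 0.167×36.3/(1.06−0.167) = 6.062/0.8930 = 6.788 mg/L.
e^(−k_1 t) = e^(−0.167×1.115) = 0.8301; e^(−k_2 t) = e^(−1.06×1.115) = 0.3067.
D = 6.788 × (0.8301 − 0.3067) + 4.47 × 0.3067 = 3.553 + 1.371 = 4.924 mg/L.
DO = C_s − D = 8.69 − 4.924 = 3.766 mg/L.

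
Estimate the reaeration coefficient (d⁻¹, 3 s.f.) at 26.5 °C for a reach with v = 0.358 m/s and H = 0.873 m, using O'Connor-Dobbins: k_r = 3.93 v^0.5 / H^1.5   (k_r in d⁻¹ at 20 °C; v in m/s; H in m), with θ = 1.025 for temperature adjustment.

k_r(20) = 3.93 × 0.358^0.5 / 0.873^1.5 = 3.93 × 0.5983 / 0.8157 = 2.883 d⁻¹.
k_r(26.5) = 2.883 × 1.025^(26.5−20) = 2.883 × 1.174 = 3.385 d⁻¹.

k_r ≈ 3.38 d⁻¹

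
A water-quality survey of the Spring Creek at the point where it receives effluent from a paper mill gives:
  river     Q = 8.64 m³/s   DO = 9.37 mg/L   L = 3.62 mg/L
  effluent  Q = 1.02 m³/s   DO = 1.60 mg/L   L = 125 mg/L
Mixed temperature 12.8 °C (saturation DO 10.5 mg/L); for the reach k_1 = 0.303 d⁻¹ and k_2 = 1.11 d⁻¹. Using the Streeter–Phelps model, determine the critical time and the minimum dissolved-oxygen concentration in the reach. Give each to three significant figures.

t_c ≈ 1.14 d; minimum DO ≈ 7.32 mg/L

Mixed DO = (8.64×9.37 + 1.02×1.60)/(8.64+1.02) = 82.59/9.660 = 8.550 mg/L.
Mixed L₀ = (8.64×3.62 + 1.02×125)/(9.660) = 158.8/9.660 = 16.44 mg/L.
Initial deficit D₀ = C_s − DO₀ = 10.5 − 8.550 = 1.950 mg/L.
t_c = (1/0.8070) ln[(1.11/0.303)(1 − 1.950×0.8070/(0.303×16.44))] = 1.239 × ln(2.506) = 1.138 d.
D_c = (0.303/1.11) × 16.44 × e^(−0.303×1.138) = 0.2730 × 16.44 × 0.7083 = 3.178 mg/L.
Minimum DO = 10.5 − 3.178 = 7.322 mg/L.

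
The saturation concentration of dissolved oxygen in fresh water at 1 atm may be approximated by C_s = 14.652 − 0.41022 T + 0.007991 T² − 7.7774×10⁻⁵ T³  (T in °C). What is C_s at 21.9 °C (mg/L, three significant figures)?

C_s ≈ 8.68 mg/L

C_s = 14.652 − 0.41022×21.9 + 0.007991×21.9² − 7.7774×10⁻⁵×21.9³ = 8.684 mg/L.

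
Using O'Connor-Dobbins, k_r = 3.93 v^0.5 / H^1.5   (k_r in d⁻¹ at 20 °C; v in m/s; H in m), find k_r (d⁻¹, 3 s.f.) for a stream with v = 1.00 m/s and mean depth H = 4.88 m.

k_r = 3.93 × 1.00^0.5 / 4.88^1.5 = 3.93 × 1.000 / 10.78 = 0.3646 d⁻¹.

k_r ≈ 0.365 d⁻¹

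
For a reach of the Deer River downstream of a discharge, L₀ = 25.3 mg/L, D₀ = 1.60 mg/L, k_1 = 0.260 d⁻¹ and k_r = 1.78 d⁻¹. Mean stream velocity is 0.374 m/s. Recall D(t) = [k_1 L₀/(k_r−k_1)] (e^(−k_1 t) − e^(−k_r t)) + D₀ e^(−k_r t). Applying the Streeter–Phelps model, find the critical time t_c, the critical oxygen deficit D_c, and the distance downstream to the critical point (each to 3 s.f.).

t_c ≈ 0.962 d; D_c ≈ 2.88 mg/L; x_c ≈ 31.1 km

With k_r/k_1 = 6.846 and 1 − D₀(k_r−k_1)/(k_1 L₀) = 0.6303,
t_c = ln(6.846 × 0.6303) / (1.78 − 0.260) = ln(4.315) / 1.520 = 1.462/1.520 = 0.9619 d.
L(t_c) = L₀ e^(−k_1 t_c) = 25.3 × 0.7787 = 19.70 mg/L, and at the critical point k_r D_c = k_1 L, so D_c = (0.260/1.78) × 19.70 = 2.878 mg/L.
x_c = v t_c = 0.374 m/s × 0.9619 d × 86400 s/d = 31080 m ≈ 31.1 km.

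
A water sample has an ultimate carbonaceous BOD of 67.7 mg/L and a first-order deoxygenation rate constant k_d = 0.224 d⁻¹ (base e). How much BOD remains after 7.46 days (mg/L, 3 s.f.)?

L ≈ 12.7 mg/L

L_t = L₀ e^(−k_d t) = 67.7 × e^(−0.224×7.46) = 67.7 × 0.1881 = 12.73 mg/L.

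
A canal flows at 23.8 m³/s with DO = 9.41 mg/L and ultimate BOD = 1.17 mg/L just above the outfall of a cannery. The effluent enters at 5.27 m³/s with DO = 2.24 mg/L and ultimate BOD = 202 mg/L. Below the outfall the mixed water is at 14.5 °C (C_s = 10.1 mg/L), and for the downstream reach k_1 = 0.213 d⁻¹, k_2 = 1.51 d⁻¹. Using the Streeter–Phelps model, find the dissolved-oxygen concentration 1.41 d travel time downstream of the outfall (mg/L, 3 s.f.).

Mixed DO = (23.8×9.41 + 5.27×2.24)/(23.8+5.27) = 235.8/29.07 = 8.110 mg/L.
Mixed L₀ = (23.8×1.17 + 5.27×202)/(29.07) = 1092/29.07 = 37.58 mg/L.
Initial deficit D₀ = C_s − DO₀ = 10.1 − 8.110 = 1.990 mg/L.
D(1.41) = [0.213×37.58/(1.51−0.213)](e^(−0.213×1.41) − e^(−1.51×1.41)) + 1.990 e^(−1.51×1.41)
= 6.171 × (0.7406 − 0.1189) + 1.990 × 0.1189 = 4.073 mg/L.
DO = 10.1 − 4.073 = 6.027 mg/L.

DO ≈ 6.03 mg/L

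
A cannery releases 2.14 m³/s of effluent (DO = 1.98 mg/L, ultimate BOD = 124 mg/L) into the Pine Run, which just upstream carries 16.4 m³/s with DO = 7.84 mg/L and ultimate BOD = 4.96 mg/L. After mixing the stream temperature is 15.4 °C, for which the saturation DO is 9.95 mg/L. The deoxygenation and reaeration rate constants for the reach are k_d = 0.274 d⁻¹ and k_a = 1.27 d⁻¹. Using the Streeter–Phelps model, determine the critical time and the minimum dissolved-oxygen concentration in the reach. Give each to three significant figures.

Mixed DO = (16.4×7.84 + 2.14×1.98)/(16.4+2.14) = 132.8/18.54 = 7.164 mg/L.
Mixed L₀ = (16.4×4.96 + 2.14×124)/(18.54) = 346.7/18.54 = 18.70 mg/L.
Initial deficit D₀ = C_s − DO₀ = 9.95 − 7.164 = 2.786 mg/L.
t_c = (1/0.9960) ln[(1.27/0.274)(1 − 2.786×0.9960/(0.274×18.70))] = 1.004 × ln(2.125) = 0.7566 d.
D_c = (0.274/1.27) × 18.70 × e^(−0.274×0.7566) = 0.2157 × 18.70 × 0.8128 = 3.279 mg/L.
Minimum DO = 9.95 − 3.279 = 6.671 mg/L.

t_c ≈ 0.757 d; minimum DO ≈ 6.67 mg/L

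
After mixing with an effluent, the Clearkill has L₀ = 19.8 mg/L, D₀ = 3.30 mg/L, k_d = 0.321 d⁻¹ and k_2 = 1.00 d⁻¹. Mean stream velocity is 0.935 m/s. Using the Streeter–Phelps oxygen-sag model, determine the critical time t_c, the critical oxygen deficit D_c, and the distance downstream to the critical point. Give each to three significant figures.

t_c ≈ 1.03 d; D_c ≈ 4.56 mg/L; x_c ≈ 83.5 km

t_c = [1/(k_2−k_d)] ln[(k_2/k_d)(1 − D₀(k_2−k_d)/(k_d L₀))]
= [1/(1.00−0.321)] ln[(1.00/0.321)(1 − 3.30×0.6790/(0.321×19.8))]
= (1/0.6790) ln[3.115 × 0.6475] = 1.473 × ln(2.017) = 1.473 × 0.7016 = 1.033 d.
D_c = (k_d/k_2) L₀ e^(−k_d t_c) = (0.321/1.00) × 19.8 × e^(−0.321×1.033) = 0.3210 × 19.8 × 0.7177 = 4.562 mg/L.
x_c = v t_c = 0.935 m/s × 1.033 d × 86400 s/d = 83470 m ≈ 83.5 km.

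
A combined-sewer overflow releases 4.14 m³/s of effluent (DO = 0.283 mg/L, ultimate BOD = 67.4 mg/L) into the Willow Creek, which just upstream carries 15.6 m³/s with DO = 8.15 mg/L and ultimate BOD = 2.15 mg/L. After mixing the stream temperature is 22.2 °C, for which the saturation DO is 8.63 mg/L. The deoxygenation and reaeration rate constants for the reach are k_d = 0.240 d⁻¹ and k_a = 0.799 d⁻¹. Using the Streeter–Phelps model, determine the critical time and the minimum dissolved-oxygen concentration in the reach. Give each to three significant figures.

t_c ≈ 1.48 d; minimum DO ≈ 5.30 mg/L

Mixed DO = (15.6×8.15 + 4.14×0.283)/(15.6+4.14) = 128.3/19.74 = 6.500 mg/L.
Mixed L₀ = (15.6×2.15 + 4.14×67.4)/(19.74) = 312.6/19.74 = 15.83 mg/L.
Initial deficit D₀ = C_s − DO₀ = 8.63 − 6.500 = 2.130 mg/L.
t_c = (1/0.5590) ln[(0.799/0.240)(1 − 2.130×0.5590/(0.240×15.83))] = 1.789 × ln(2.286) = 1.479 d.
D_c = (0.240/0.799) × 15.83 × e^(−0.240×1.479) = 0.3004 × 15.83 × 0.7012 = 3.335 mg/L.
Minimum DO = 8.63 − 3.335 = 5.295 mg/L.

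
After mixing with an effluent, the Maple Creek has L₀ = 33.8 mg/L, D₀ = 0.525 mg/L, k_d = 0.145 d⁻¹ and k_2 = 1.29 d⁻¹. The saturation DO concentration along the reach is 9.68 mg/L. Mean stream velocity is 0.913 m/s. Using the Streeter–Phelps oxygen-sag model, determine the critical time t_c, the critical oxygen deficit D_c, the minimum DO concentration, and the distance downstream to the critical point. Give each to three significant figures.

t_c ≈ 1.79 d; D_c ≈ 2.93 mg/L; min DO ≈ 6.75 mg/L; x_c ≈ 142 km

t_c = [1/(k_2−k_d)] ln[(k_2/k_d)(1 − D₀(k_2−k_d)/(k_d L₀))]
= [1/(1.29−0.145)] ln[(1.29/0.145)(1 − 0.525×1.145/(0.145×33.8))]
= (1/1.145) ln[8.897 × 0.8773] = 0.8734 × ln(7.805) = 0.8734 × 2.055 = 1.795 d.
D_c = (k_d/k_2) L₀ e^(−k_d t_c) = (0.145/1.29) × 33.8 × e^(−0.145×1.795) = 0.1124 × 33.8 × 0.7709 = 2.929 mg/L.
Minimum DO = C_s − D_c = 9.68 − 2.929 = 6.751 mg/L.
x_c = v t_c = 0.913 m/s × 1.795 d × 86400 s/d = 141600 m ≈ 142 km.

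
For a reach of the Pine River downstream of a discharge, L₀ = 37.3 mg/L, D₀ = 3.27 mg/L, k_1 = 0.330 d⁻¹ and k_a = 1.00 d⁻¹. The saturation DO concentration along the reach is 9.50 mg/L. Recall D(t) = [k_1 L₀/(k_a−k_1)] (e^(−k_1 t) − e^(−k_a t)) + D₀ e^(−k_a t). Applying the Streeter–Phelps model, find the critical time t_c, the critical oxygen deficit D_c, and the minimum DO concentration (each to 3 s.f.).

t_c ≈ 1.36 d; D_c ≈ 7.85 mg/L; min DO ≈ 1.65 mg/L

With k_a/k_1 = 3.030 and 1 − D₀(k_a−k_1)/(k_1 L₀) = 0.8220,
t_c = ln(3.030 × 0.8220) / (1.00 − 0.330) = ln(2.491) / 0.6700 = 0.9127/0.6700 = 1.362 d.
L(t_c) = L₀ e^(−k_1 t_c) = 37.3 × 0.6379 = 23.79 mg/L, and at the critical point k_a D_c = k_1 L, so D_c = (0.330/1.00) × 23.79 = 7.852 mg/L.
Minimum DO = C_s − D_c = 9.50 − 7.852 = 1.648 mg/L.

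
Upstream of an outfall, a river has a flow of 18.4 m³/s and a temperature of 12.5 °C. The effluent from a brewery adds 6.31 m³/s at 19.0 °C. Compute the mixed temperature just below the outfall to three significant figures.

14.2 °C

Flow-weighted mixing: C = (Q_r C_r + Q_w C_w)/(Q_r + Q_w)
= (18.4×12.5 + 6.31×19.0)/(18.4 + 6.31) = 349.9/24.71 = 14.16 °C.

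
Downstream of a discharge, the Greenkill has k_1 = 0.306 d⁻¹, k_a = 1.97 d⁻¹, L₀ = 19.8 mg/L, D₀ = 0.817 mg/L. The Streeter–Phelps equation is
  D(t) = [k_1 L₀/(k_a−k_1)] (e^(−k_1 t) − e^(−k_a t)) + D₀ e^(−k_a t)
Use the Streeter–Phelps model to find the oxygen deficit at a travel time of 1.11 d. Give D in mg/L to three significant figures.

D ≈ 2.28 mg/L

k_1 L₀/(k_a−k_1) = 0.306×19.8/(1.97−0.306) = 6.059/1.664 = 3.641 mg/L.
e^(−k_1 t) = e^(−0.306×1.110) = 0.7120; e^(−k_a t) = e^(−1.97×1.110) = 0.1123.
D = 3.641 × (0.7120 − 0.1123) + 0.817 × 0.1123 = 2.184 + 0.09174 = 2.275 mg/L.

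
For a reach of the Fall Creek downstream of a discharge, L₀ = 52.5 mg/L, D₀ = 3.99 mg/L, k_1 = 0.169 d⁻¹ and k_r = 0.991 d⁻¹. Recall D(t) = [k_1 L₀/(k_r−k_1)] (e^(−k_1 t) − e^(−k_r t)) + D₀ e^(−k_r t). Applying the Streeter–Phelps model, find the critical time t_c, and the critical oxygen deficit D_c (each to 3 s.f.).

At the critical point dD/dt = 0, so k_1 L₀ e^(−k_1 t) = k_r D. Substituting D(t) from the Streeter–Phelps equation and solving for t gives
t_c = ln[(k_r/k_1)(1 − D₀(k_r−k_1)/(k_1 L₀))] / (k_r−k_1).
Here k_r−k_1 = 0.8220 d⁻¹ and 1 − D₀(k_r−k_1)/(k_1 L₀) = 1 − 3.99×0.8220/(0.169×52.5) = 0.6303, so
t_c = ln(5.864 × 0.6303) / 0.8220 = 1.307 / 0.8220 = 1.590 d.
D_c = (k_1/k_r) L₀ e^(−k_1 t_c) = (0.169/0.991) × 52.5 × e^(−0.169×1.590) = 0.1705 × 52.5 × 0.7643 = 6.843 mg/L.

t_c ≈ 1.59 d; D_c ≈ 6.84 mg/L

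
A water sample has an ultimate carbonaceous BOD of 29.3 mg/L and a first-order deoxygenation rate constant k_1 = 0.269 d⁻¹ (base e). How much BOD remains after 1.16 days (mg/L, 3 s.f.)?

L ≈ 21.4 mg/L

L_t = L₀ e^(−k_1 t) = 29.3 × e^(−0.269×1.16) = 29.3 × 0.7320 = 21.45 mg/L.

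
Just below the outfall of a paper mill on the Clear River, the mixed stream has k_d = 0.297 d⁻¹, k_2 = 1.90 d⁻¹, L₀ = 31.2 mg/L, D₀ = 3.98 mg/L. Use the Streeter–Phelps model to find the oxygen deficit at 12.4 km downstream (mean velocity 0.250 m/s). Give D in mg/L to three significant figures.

Travel time t = x/v = 12.4 km / (0.250 m/s) = 12400 m / 0.250 m/s = 49600 s = 0.5741 d.
k_d L₀/(k_2−k_d) = 0.297×31.2/(1.90−0.297) = 9.266/1.603 = 5.781 mg/L.
e^(−k_d t) = e^(−0.297×0.5741) = 0.8432; e^(−k_2 t) = e^(−1.90×0.5741) = 0.3360.
D = 5.781 × (0.8432 − 0.3360) + 3.98 × 0.3360 = 2.932 + 1.337 = 4.270 mg/L.

D ≈ 4.27 mg/L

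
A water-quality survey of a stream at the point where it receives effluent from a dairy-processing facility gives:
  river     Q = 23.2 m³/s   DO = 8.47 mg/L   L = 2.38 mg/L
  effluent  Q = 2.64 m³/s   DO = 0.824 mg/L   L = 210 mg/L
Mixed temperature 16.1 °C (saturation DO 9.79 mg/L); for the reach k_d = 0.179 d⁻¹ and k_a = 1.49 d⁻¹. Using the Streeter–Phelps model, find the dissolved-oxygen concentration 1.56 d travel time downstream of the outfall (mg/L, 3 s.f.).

DO ≈ 7.46 mg/L

Mixed DO = (23.2×8.47 + 2.64×0.824)/(23.2+2.64) = 198.7/25.84 = 7.689 mg/L.
Mixed L₀ = (23.2×2.38 + 2.64×210)/(25.84) = 609.6/25.84 = 23.59 mg/L.
Initial deficit D₀ = C_s − DO₀ = 9.79 − 7.689 = 2.101 mg/L.
D(1.56) = [0.179×23.59/(1.49−0.179)](e^(−0.179×1.56) − e^(−1.49×1.56)) + 2.101 e^(−1.49×1.56)
= 3.221 × (0.7564 − 0.09784) + 2.101 × 0.09784 = 2.327 mg/L.
DO = 9.79 − 2.327 = 7.463 mg/L.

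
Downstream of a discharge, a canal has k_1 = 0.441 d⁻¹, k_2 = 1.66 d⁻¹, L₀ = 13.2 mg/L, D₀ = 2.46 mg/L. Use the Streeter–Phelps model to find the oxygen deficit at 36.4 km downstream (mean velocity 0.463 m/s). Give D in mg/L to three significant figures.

Travel time t = x/v = 36.4 km / (0.463 m/s) = 36400 m / 0.463 m/s = 78620 s = 0.9099 d.
k_1 L₀/(k_2−k_1) = 0.441×13.2/(1.66−0.441) = 5.821/1.219 = 4.775 mg/L.
e^(−k_1 t) = e^(−0.441×0.9099) = 0.6695; e^(−k_2 t) = e^(−1.66×0.9099) = 0.2208.
D = 4.775 × (0.6695 − 0.2208) + 2.46 × 0.2208 = 2.143 + 0.5432 = 2.686 mg/L.

D ≈ 2.69 mg/L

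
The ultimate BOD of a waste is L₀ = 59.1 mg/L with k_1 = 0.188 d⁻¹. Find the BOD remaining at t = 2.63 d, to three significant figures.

L ≈ 36.0 mg/L

L_t = L₀ e^(−k_1 t) = 59.1 × e^(−0.188×2.63) = 59.1 × 0.6099 = 36.05 mg/L.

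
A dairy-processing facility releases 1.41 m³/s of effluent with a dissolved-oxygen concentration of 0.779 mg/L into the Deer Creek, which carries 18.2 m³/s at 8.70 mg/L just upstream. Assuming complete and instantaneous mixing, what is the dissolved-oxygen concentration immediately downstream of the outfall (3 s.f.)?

8.13 mg/L

Flow-weighted mixing: C = (Q_r C_r + Q_w C_w)/(Q_r + Q_w)
= (18.2×8.70 + 1.41×0.779)/(18.2 + 1.41) = 159.4/19.61 = 8.130 mg/L.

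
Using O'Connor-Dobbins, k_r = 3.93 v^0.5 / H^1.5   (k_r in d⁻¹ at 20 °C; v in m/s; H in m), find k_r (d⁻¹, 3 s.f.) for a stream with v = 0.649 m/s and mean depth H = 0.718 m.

k_r ≈ 5.20 d⁻¹

k_r = 3.93 × 0.649^0.5 / 0.718^1.5 = 3.93 × 0.8056 / 0.6084 = 5.204 d⁻¹.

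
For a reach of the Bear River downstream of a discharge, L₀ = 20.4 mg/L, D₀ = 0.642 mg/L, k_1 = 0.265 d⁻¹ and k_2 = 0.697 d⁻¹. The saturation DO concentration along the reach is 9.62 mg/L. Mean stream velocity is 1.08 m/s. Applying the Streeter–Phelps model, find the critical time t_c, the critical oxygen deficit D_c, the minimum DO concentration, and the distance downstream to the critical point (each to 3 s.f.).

At the critical point dD/dt = 0, so k_1 L₀ e^(−k_1 t) = k_2 D. Substituting D(t) from the Streeter–Phelps equation and solving for t gives
t_c = ln[(k_2/k_1)(1 − D₀(k_2−k_1)/(k_1 L₀))] / (k_2−k_1).
Here k_2−k_1 = 0.4320 d⁻¹ and 1 − D₀(k_2−k_1)/(k_1 L₀) = 1 − 0.642×0.4320/(0.265×20.4) = 0.9487, so
t_c = ln(2.630 × 0.9487) / 0.4320 = 0.9144 / 0.4320 = 2.117 d.
D_c = (k_1/k_2) L₀ e^(−k_1 t_c) = (0.265/0.697) × 20.4 × e^(−0.265×2.117) = 0.3802 × 20.4 × 0.5707 = 4.426 mg/L.
Minimum DO = C_s − D_c = 9.62 − 4.426 = 5.194 mg/L.
x_c = v t_c = 1.08 m/s × 2.117 d × 86400 s/d = 197500 m ≈ 198 km.

t_c ≈ 2.12 d; D_c ≈ 4.43 mg/L; min DO ≈ 5.19 mg/L; x_c ≈ 198 km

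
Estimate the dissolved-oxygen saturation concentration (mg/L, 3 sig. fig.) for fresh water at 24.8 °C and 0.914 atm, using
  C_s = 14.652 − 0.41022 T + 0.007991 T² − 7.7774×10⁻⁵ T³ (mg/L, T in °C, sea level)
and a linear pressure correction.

At sea level: C_s = 14.652 − 0.41022×24.8 + 0.007991×24.8² − 7.7774×10⁻⁵×24.8³ = 8.207 mg/L.
Pressure correction: C_s' = 8.207 × 0.914 = 7.501 mg/L.

C_s ≈ 7.50 mg/L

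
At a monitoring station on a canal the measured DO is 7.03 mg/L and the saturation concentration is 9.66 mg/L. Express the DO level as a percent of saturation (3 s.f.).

% saturation = C/C_s × 100 = 7.03/9.66 × 100 = 72.8 %.

72.8 % saturation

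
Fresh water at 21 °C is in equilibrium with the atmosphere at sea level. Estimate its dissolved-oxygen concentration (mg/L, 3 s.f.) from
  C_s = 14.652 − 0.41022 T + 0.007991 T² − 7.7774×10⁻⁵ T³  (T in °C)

C_s ≈ 8.84 mg/L

C_s = 14.652 − 0.41022×21 + 0.007991×21² − 7.7774×10⁻⁵×21³ = 8.841 mg/L.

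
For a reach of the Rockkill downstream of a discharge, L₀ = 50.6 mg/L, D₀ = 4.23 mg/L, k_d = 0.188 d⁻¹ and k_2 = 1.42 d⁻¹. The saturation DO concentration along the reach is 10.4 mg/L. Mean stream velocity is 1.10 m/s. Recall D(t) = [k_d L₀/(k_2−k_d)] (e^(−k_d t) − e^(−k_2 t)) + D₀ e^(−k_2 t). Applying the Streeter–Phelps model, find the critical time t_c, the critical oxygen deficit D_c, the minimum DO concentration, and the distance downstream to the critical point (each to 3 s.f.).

t_c ≈ 0.997 d; D_c ≈ 5.55 mg/L; min DO ≈ 4.85 mg/L; x_c ≈ 94.8 km

With k_2/k_d = 7.553 and 1 − D₀(k_2−k_d)/(k_d L₀) = 0.4522,
t_c = ln(7.553 × 0.4522) / (1.42 − 0.188) = ln(3.415) / 1.232 = 1.228/1.232 = 0.9970 d.
D_c = (k_d/k_2) L₀ e^(−k_d t_c) = (0.188/1.42) × 50.6 × e^(−0.188×0.9970) = 0.1324 × 50.6 × 0.8291 = 5.554 mg/L.
Minimum DO = C_s − D_c = 10.4 − 5.554 = 4.846 mg/L.
x_c = v t_c = 1.10 m/s × 0.9970 d × 86400 s/d = 94750 m ≈ 94.8 km.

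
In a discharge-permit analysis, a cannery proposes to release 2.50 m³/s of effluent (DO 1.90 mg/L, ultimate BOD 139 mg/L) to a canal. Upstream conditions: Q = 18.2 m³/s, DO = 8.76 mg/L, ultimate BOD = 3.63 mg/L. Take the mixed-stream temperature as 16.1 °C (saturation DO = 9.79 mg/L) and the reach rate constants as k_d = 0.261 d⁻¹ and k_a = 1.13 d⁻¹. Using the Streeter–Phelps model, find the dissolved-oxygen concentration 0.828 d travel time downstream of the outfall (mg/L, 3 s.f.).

Mixed DO = (18.2×8.76 + 2.50×1.90)/(18.2+2.50) = 164.2/20.70 = 7.931 mg/L.
Mixed L₀ = (18.2×3.63 + 2.50×139)/(20.70) = 413.6/20.70 = 19.98 mg/L.
Initial deficit D₀ = C_s − DO₀ = 9.79 − 7.931 = 1.859 mg/L.
D(0.828) = [0.261×19.98/(1.13−0.261)](e^(−0.261×0.828) − e^(−1.13×0.828)) + 1.859 e^(−1.13×0.828)
= 6.001 × (0.8056 − 0.3923) + 1.859 × 0.3923 = 3.209 mg/L.
DO = 9.79 − 3.209 = 6.581 mg/L.

DO ≈ 6.58 mg/L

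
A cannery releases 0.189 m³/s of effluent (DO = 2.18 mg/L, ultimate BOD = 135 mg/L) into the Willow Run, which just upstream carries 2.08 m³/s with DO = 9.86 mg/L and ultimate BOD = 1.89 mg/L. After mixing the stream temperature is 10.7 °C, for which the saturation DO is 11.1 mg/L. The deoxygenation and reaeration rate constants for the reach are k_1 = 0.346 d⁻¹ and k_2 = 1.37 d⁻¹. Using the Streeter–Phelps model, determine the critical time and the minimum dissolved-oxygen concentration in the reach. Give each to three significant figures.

t_c ≈ 0.797 d; minimum DO ≈ 8.61 mg/L

Mixed DO = (2.08×9.86 + 0.189×2.18)/(2.08+0.189) = 20.92/2.269 = 9.220 mg/L.
Mixed L₀ = (2.08×1.89 + 0.189×135)/(2.269) = 29.45/2.269 = 12.98 mg/L.
Initial deficit D₀ = C_s − DO₀ = 11.1 − 9.220 = 1.880 mg/L.
t_c = (1/1.024) ln[(1.37/0.346)(1 − 1.880×1.024/(0.346×12.98))] = 0.9766 × ln(2.262) = 0.7972 d.
D_c = (0.346/1.37) × 12.98 × e^(−0.346×0.7972) = 0.2526 × 12.98 × 0.7589 = 2.487 mg/L.
Minimum DO = 11.1 − 2.487 = 8.613 mg/L.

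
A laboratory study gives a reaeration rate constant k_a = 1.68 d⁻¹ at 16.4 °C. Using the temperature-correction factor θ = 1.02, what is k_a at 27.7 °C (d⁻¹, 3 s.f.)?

k_a ≈ 2.10 d⁻¹

k_a(T₂) = k_a(T₁) · θ^(T₂−T₁) = 1.68 × 1.02^(27.7−16.4)
= 1.68 × 1.02^11.3 = 1.68 × 1.251 = 2.101 d⁻¹.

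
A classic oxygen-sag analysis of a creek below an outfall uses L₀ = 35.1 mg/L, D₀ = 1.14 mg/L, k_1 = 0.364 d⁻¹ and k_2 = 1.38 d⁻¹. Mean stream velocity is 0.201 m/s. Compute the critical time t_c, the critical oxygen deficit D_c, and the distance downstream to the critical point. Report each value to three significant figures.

At the critical point dD/dt = 0, so k_1 L₀ e^(−k_1 t) = k_2 D. Substituting D(t) from the Streeter–Phelps equation and solving for t gives
t_c = ln[(k_2/k_1)(1 − D₀(k_2−k_1)/(k_1 L₀))] / (k_2−k_1).
Here k_2−k_1 = 1.016 d⁻¹ and 1 − D₀(k_2−k_1)/(k_1 L₀) = 1 − 1.14×1.016/(0.364×35.1) = 0.9093, so
t_c = ln(3.791 × 0.9093) / 1.016 = 1.238 / 1.016 = 1.218 d.
D_c = (k_1/k_2) L₀ e^(−k_1 t_c) = (0.364/1.38) × 35.1 × e^(−0.364×1.218) = 0.2638 × 35.1 × 0.6418 = 5.942 mg/L.
x_c = v t_c = 0.201 m/s × 1.218 d × 86400 s/d = 21160 m ≈ 21.2 km.

t_c ≈ 1.22 d; D_c ≈ 5.94 mg/L; x_c ≈ 21.2 km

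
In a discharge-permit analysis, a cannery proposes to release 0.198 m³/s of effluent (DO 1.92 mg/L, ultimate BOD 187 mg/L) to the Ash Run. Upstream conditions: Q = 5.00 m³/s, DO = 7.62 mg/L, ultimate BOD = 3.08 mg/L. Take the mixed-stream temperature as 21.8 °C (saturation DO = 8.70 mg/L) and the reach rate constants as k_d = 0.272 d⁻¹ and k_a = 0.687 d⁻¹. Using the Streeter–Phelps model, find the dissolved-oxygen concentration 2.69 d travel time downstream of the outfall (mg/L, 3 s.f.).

Mixed DO = (5.00×7.62 + 0.198×1.92)/(5.00+0.198) = 38.48/5.198 = 7.403 mg/L.
Mixed L₀ = (5.00×3.08 + 0.198×187)/(5.198) = 52.43/5.198 = 10.09 mg/L.
Initial deficit D₀ = C_s − DO₀ = 8.70 − 7.403 = 1.297 mg/L.
D(2.69) = [0.272×10.09/(0.687−0.272)](e^(−0.272×2.69) − e^(−0.687×2.69)) + 1.297 e^(−0.687×2.69)
= 6.610 × (0.4811 − 0.1575) + 1.297 × 0.1575 = 2.343 mg/L.
DO = 8.70 − 2.343 = 6.357 mg/L.

DO ≈ 6.36 mg/L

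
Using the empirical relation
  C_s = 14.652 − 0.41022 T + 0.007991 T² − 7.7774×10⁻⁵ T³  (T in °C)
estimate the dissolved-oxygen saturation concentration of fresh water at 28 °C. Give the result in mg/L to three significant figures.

C_s = 14.652 − 0.41022×28 + 0.007991×28² − 7.7774×10⁻⁵×28³ = 7.723 mg/L.

C_s ≈ 7.72 mg/L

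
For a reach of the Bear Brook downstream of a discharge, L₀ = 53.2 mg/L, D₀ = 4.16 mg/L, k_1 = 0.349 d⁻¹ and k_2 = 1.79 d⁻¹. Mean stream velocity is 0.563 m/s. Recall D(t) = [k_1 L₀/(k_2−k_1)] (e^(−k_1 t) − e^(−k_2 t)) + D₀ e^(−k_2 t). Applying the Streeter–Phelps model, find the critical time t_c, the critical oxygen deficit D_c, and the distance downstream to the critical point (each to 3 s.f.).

t_c ≈ 0.864 d; D_c ≈ 7.67 mg/L; x_c ≈ 42.0 km

t_c = [1/(k_2−k_1)] ln[(k_2/k_1)(1 − D₀(k_2−k_1)/(k_1 L₀))]
= [1/(1.79−0.349)] ln[(1.79/0.349)(1 − 4.16×1.441/(0.349×53.2))]
= (1/1.441) ln[5.129 × 0.6771] = 0.6940 × ln(3.473) = 0.6940 × 1.245 = 0.8640 d.
L(t_c) = L₀ e^(−k_1 t_c) = 53.2 × 0.7397 = 39.35 mg/L, and at the critical point k_2 D_c = k_1 L, so D_c = (0.349/1.79) × 39.35 = 7.672 mg/L.
x_c = v t_c = 0.563 m/s × 0.8640 d × 86400 s/d = 42030 m ≈ 42.0 km.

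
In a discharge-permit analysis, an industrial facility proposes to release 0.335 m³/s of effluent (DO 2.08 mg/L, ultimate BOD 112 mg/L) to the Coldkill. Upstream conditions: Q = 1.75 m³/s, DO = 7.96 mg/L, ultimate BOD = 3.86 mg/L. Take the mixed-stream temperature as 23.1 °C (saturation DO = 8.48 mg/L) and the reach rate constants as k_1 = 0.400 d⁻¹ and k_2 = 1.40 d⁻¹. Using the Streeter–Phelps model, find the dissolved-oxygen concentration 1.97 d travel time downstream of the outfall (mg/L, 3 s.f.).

DO ≈ 5.06 mg/L

Mixed DO = (1.75×7.96 + 0.335×2.08)/(1.75+0.335) = 14.63/2.085 = 7.015 mg/L.
Mixed L₀ = (1.75×3.86 + 0.335×112)/(2.085) = 44.28/2.085 = 21.24 mg/L.
Initial deficit D₀ = C_s − DO₀ = 8.48 − 7.015 = 1.465 mg/L.
D(1.97) = [0.400×21.24/(1.40−0.400)](e^(−0.400×1.97) − e^(−1.40×1.97)) + 1.465 e^(−1.40×1.97)
= 8.494 × (0.4548 − 0.06342) + 1.465 × 0.06342 = 3.417 mg/L.
DO = 8.48 − 3.417 = 5.063 mg/L.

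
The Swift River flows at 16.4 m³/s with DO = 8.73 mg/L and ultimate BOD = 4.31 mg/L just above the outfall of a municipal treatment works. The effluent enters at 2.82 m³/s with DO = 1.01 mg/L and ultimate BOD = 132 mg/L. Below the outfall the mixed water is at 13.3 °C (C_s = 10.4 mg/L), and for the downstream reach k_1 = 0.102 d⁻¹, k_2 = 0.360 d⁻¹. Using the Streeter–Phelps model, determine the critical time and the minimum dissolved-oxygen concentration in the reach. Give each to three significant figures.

Mixed DO = (16.4×8.73 + 2.82×1.01)/(16.4+2.82) = 146.0/19.22 = 7.597 mg/L.
Mixed L₀ = (16.4×4.31 + 2.82×132)/(19.22) = 442.9/19.22 = 23.04 mg/L.
Initial deficit D₀ = C_s − DO₀ = 10.4 − 7.597 = 2.803 mg/L.
t_c = (1/0.2580) ln[(0.360/0.102)(1 − 2.803×0.2580/(0.102×23.04))] = 3.876 × ln(2.444) = 3.463 d.
D_c = (0.102/0.360) × 23.04 × e^(−0.102×3.463) = 0.2833 × 23.04 × 0.7024 = 4.586 mg/L.
Minimum DO = 10.4 − 4.586 = 5.814 mg/L.

t_c ≈ 3.46 d; minimum DO ≈ 5.81 mg/L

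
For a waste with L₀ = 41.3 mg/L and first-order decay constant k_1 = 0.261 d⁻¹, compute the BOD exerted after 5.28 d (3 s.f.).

y_t = L₀(1 − e^(−k_1 t)) = 41.3 × (1 − e^(−0.261×5.28))
= 41.3 × (1 − 0.2521) = 41.3 × 0.7479 = 30.89 mg/L.

y ≈ 30.9 mg/L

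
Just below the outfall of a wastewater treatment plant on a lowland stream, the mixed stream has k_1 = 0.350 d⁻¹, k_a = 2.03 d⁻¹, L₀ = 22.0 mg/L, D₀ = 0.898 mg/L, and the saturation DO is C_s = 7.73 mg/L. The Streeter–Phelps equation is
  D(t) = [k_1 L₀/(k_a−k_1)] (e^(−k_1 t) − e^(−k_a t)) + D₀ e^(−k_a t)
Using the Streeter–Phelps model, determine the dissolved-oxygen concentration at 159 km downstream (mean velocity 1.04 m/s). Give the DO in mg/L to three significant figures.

Travel time t = x/v = 159 km / (1.04 m/s) = 159000 m / 1.04 m/s = 152900 s = 1.769 d.
k_1 L₀/(k_a−k_1) = 0.350×22.0/(2.03−0.350) = 7.700/1.680 = 4.583 mg/L.
e^(−k_1 t) = e^(−0.350×1.769) = 0.5383; e^(−k_a t) = e^(−2.03×1.769) = 0.02754.
D = 4.583 × (0.5383 − 0.02754) + 0.898 × 0.02754 = 2.341 + 0.02473 = 2.366 mg/L.
DO = C_s − D = 7.73 − 2.366 = 5.364 mg/L.

DO ≈ 5.36 mg/L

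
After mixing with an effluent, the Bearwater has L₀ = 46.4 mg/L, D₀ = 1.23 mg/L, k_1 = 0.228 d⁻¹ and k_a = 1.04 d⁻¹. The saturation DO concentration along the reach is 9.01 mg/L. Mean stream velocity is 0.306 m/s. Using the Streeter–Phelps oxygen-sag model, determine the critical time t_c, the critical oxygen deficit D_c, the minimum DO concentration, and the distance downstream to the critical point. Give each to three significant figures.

At the critical point dD/dt = 0, so k_1 L₀ e^(−k_1 t) = k_a D. Substituting D(t) from the Streeter–Phelps equation and solving for t gives
t_c = ln[(k_a/k_1)(1 − D₀(k_a−k_1)/(k_1 L₀))] / (k_a−k_1).
Here k_a−k_1 = 0.8120 d⁻¹ and 1 − D₀(k_a−k_1)/(k_1 L₀) = 1 − 1.23×0.8120/(0.228×46.4) = 0.9056, so
t_c = ln(4.561 × 0.9056) / 0.8120 = 1.418 / 0.8120 = 1.747 d.
D_c = (k_1/k_a) L₀ e^(−k_1 t_c) = (0.228/1.04) × 46.4 × e^(−0.228×1.747) = 0.2192 × 46.4 × 0.6715 = 6.830 mg/L.
Minimum DO = C_s − D_c = 9.01 − 6.830 = 2.180 mg/L.
x_c = v t_c = 0.306 m/s × 1.747 d × 86400 s/d = 46180 m ≈ 46.2 km.

t_c ≈ 1.75 d; D_c ≈ 6.83 mg/L; min DO ≈ 2.18 mg/L; x_c ≈ 46.2 km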